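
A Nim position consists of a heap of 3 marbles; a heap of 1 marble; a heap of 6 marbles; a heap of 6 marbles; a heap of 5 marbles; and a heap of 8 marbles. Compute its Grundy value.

Write each in binary and XOR column by column:
  0011  (3)
  0001  (1)
  0110  (6)
  0110  (6)
  0101  (5)
  1000  (8)
  ----
  1111  (15)

15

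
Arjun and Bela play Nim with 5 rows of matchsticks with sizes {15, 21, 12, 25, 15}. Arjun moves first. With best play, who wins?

Bela wins

In binary:
  01111  (15)
  10101  (21)
  01100  (12)
  11001  (25)
  01111  (15)
  -----
  00000  (0)
The nim-sum is 0, so this is a P-position: the player to move is in a losing position under optimal play; Arjun is about to move from it and so loses — Bela wins.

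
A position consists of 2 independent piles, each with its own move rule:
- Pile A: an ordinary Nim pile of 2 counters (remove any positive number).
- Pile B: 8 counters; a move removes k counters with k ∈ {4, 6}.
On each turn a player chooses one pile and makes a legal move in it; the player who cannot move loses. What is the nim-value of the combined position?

0

Pile A is a plain Nim pile of size 2, so its Grundy value is 2.
Build the Grundy sequence for pile B with g(k) = mex{g(k−s) : s ∈ {4, 6}, s ≤ k}:
g(0) = mex{} = 0
g(1) = mex{} = 0
g(2) = mex{} = 0
g(3) = mex{} = 0
g(4) = mex{0} = 1
g(5) = mex{0} = 1
g(6) = mex{0} = 1
g(7) = mex{0} = 1
g(8) = mex{0,1} = 2
So g(8) = 2.
The value of a disjunctive sum is the nim-sum of the parts.
Combined value = 2 XOR 2 = 0.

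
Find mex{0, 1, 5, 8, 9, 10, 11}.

The values 0, 1 are all present; 2 is the first non-negative integer missing from the set.

2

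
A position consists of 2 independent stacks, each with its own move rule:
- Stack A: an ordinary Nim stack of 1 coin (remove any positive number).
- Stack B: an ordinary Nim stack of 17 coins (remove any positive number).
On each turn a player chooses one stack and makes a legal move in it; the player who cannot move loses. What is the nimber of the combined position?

Stack A is a plain Nim stack of size 1, so its Grundy value is 1.
Stack B is a plain Nim stack of size 17, so its Grundy value is 17.
The value of a disjunctive sum is the nim-sum of the parts.
Combined value = 1 XOR 17 = 16.

16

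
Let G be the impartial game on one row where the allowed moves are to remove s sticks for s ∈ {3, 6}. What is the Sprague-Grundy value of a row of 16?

2

Build the Grundy sequence with g(k) = mex{g(k−s) : s ∈ {3, 6}, s ≤ k}:
k:     0  1  2  3  4  5  6  7  8  9 10 11 12 13 14 15 16
g(k):  0  0  0  1  1  1  2  2  2  0  0  0  1  1  1  2  2
So g(16) = 2.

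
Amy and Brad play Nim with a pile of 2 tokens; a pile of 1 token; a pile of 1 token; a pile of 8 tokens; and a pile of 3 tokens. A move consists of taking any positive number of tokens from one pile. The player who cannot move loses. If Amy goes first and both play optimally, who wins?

Amy wins

In binary:
  0010  (2)
  0001  (1)
  0001  (1)
  1000  (8)
  0011  (3)
  ----
  1001  (9)
The nim-sum is 9 ≠ 0, so this is an N-position: the player to move can win; Amy has a winning move.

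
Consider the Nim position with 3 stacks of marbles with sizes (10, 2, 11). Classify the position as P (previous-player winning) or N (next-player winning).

N-position

Bitwise XOR of the heap sizes:
  1010  (10)
  0010  (2)
  1011  (11)
  ----
  0011  (3)
The nim-sum is 3 ≠ 0, so this is an N-position: the player to move can win.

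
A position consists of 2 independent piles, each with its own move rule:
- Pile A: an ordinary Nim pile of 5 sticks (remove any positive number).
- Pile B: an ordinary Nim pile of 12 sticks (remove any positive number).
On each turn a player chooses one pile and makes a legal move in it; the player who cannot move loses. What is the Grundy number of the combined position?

9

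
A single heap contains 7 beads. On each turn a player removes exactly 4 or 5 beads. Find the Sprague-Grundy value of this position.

Grundy values for subtraction set {4, 5}:
g(0) = mex{} = 0
g(1) = mex{} = 0
g(2) = mex{} = 0
g(3) = mex{} = 0
g(4) = mex{0} = 1
g(5) = mex{0} = 1
g(6) = mex{0} = 1
g(7) = mex{0} = 1
So g(7) = 1.

1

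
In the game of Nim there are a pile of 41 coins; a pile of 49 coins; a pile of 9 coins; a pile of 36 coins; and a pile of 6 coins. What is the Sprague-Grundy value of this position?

Nim-sum: 41 ^ 49 ^ 9 ^ 36 ^ 6 = 51.

51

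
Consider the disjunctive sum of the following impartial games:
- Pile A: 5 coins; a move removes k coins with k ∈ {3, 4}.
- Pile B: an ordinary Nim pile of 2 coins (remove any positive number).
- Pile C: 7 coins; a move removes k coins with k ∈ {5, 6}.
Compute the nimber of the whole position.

For pile A, compute g(0), g(1), … with moves {3, 4}:
k:     0  1  2  3  4  5
g(k):  0  0  0  1  1  1
So g(5) = 1.
Pile B is a plain Nim pile of size 2, so its Grundy value is 2.
Grundy values for pile C (subtraction set {5, 6}):
k:     0  1  2  3  4  5  6  7
g(k):  0  0  0  0  0  1  1  1
So g(7) = 1.
The value of a disjunctive sum is the nim-sum of the parts.
Combined value = 1 XOR 2 XOR 1 = 2.

2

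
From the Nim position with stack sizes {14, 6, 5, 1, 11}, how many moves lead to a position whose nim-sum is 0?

3

In binary:
  1110  (14)
  0110  (6)
  0101  (5)
  0001  (1)
  1011  (11)
  ----
  0111  (7)
The overall nim-sum is X = 7. A stack of size p has a winning move iff p XOR X < p (reduce it to p XOR X).
  14: 14 XOR 7 = 9 < 14 — winning move (to 9).
  6: 6 XOR 7 = 1 < 6 — winning move (to 1).
  5: 5 XOR 7 = 2 < 5 — winning move (to 2).
  1: 1 XOR 7 = 6 ≥ 1 — no move.
  11: 11 XOR 7 = 12 ≥ 11 — no move.
That gives 3 winning moves.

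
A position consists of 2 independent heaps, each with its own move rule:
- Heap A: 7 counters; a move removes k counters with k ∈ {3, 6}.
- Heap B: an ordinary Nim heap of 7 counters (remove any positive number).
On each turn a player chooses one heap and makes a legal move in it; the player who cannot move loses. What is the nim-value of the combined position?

5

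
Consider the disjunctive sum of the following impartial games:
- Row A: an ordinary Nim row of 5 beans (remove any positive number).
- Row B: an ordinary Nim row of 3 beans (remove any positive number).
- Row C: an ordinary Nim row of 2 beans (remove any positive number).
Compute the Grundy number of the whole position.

4

Row A is a plain Nim row of size 5, so its Grundy value is 5.
Row B is a plain Nim row of size 3, so its Grundy value is 3.
Row C is a plain Nim row of size 2, so its Grundy value is 2.
The value of a disjunctive sum is the nim-sum of the parts.
Combined value = 5 XOR 3 XOR 2 = 4.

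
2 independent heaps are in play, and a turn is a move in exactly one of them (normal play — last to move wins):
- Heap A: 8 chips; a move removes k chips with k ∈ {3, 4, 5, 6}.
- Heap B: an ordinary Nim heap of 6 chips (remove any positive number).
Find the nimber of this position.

4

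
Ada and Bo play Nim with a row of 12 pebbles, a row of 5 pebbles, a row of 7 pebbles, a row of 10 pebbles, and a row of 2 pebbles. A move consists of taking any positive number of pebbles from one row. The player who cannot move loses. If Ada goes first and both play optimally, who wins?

Ada wins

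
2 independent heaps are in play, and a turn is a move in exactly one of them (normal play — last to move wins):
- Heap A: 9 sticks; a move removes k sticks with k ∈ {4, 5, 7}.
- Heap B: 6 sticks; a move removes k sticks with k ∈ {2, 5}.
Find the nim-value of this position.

3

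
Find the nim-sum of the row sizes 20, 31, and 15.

4

Compute the nim-sum pairwise:
20 ^ 31 = 11
11 ^ 15 = 4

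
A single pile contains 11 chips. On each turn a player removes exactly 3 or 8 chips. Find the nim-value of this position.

0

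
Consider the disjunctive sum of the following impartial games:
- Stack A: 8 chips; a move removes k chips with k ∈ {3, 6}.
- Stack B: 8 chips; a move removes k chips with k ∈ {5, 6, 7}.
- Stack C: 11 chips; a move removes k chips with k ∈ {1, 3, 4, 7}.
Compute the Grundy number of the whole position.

2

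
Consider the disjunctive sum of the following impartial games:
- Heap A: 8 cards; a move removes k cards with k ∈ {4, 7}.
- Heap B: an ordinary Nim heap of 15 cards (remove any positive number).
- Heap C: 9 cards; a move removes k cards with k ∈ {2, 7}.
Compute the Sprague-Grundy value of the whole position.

13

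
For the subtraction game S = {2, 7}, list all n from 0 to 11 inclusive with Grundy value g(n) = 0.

0, 1, 4, 5, 9, 10

Build the Grundy sequence with g(k) = mex{g(k−s) : s ∈ {2, 7}, s ≤ k}:
g(0) = mex{} = 0
g(1) = mex{} = 0
g(2) = mex{0} = 1
g(3) = mex{0} = 1
g(4) = mex{1} = 0
g(5) = mex{1} = 0
g(6) = mex{0} = 1
g(7) = mex{0} = 1
g(8) = mex{0,1} = 2
g(9) = mex{1} = 0
g(10) = mex{1,2} = 0
g(11) = mex{0} = 1
The P-positions (g = 0) in 0..11 are 0, 1, 4, 5, 9, 10.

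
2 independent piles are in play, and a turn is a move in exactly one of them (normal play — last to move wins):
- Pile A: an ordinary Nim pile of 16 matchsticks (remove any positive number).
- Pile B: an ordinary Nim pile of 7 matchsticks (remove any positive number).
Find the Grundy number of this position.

23

Pile A is a plain Nim pile of size 16, so its Grundy value is 16.
Pile B is a plain Nim pile of size 7, so its Grundy value is 7.
The value of a disjunctive sum is the nim-sum of the parts.
Combined value = 16 XOR 7 = 23.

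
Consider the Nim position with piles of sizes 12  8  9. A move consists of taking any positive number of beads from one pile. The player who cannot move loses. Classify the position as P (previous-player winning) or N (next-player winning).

N-position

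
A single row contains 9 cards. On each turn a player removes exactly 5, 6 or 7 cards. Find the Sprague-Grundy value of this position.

1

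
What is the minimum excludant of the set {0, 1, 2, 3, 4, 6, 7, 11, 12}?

The values 0, 1, 2, 3, 4 are all present; 5 is the first non-negative integer missing from the set.

5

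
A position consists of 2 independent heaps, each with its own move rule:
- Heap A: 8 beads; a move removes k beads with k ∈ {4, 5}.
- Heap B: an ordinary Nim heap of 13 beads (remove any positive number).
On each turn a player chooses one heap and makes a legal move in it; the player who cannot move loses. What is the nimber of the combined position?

15

Build the Grundy sequence for heap A with g(k) = mex{g(k−s) : s ∈ {4, 5}, s ≤ k}:
k:     0  1  2  3  4  5  6  7  8
g(k):  0  0  0  0  1  1  1  1  2
So g(8) = 2.
Heap B is a plain Nim heap of size 13, so its Grundy value is 13.
By the Sprague-Grundy theorem, the Grundy value of a sum of independent games is the XOR of the component values.
Combined value = 2 XOR 13 = 15.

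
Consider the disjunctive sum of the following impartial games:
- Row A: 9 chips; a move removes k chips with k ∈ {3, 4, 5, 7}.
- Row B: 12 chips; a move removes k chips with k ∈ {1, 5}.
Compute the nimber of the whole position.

3

For row A, compute g(0), g(1), … with moves {3, 4, 5, 7}:
g(0) = mex{} = 0
g(1) = mex{} = 0
g(2) = mex{} = 0
g(3) = mex{0} = 1
g(4) = mex{0} = 1
g(5) = mex{0} = 1
g(6) = mex{0,1} = 2
g(7) = mex{0,1} = 2
g(8) = mex{0,1} = 2
g(9) = mex{0,1,2} = 3
So g(9) = 3.
For row B, compute g(0), g(1), … with moves {1, 5}:
g(0) = mex{} = 0
g(1) = mex{0} = 1
g(2) = mex{1} = 0
g(3) = mex{0} = 1
g(4) = mex{1} = 0
g(5) = mex{0} = 1
g(6) = mex{1} = 0
g(7) = mex{0} = 1
g(8) = mex{1} = 0
g(9) = mex{0} = 1
g(10) = mex{1} = 0
g(11) = mex{0} = 1
g(12) = mex{1} = 0
So g(12) = 0.
By the Sprague-Grundy theorem, the Grundy value of a sum of independent games is the XOR of the component values.
Combined value = 3 XOR 0 = 3.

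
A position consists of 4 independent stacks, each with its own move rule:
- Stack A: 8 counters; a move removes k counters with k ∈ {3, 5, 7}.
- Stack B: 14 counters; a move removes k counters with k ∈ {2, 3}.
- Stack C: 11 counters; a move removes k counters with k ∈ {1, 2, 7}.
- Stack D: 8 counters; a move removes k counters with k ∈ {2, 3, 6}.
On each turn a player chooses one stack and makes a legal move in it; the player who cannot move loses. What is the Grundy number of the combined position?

0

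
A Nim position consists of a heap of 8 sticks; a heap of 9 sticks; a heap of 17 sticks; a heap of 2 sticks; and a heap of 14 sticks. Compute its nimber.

Compute the nim-sum pairwise:
8 ^ 9 = 1
1 ^ 17 = 16
16 ^ 2 = 18
18 ^ 14 = 28

28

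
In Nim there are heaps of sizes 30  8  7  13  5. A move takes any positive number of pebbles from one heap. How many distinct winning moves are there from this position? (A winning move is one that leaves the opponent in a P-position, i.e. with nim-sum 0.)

1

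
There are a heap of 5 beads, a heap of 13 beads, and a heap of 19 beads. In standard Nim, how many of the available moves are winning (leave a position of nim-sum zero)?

Nim-sum: 5 ⊕ 13 ⊕ 19 = 27.
The overall nim-sum is X = 27. A heap of size p has a winning move iff p XOR X < p (reduce it to p XOR X).
  5: 5 XOR 27 = 30 ≥ 5 — no move.
  13: 13 XOR 27 = 22 ≥ 13 — no move.
  19: 19 XOR 27 = 8 < 19 — winning move (to 8).
That gives 1 winning move.

1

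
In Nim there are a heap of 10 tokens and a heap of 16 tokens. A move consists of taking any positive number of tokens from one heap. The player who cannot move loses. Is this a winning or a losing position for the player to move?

Nim-sum: 10 ^ 16 = 26.
The nim-sum is 26 ≠ 0, so this is an N-position: the player to move can win.

Winning position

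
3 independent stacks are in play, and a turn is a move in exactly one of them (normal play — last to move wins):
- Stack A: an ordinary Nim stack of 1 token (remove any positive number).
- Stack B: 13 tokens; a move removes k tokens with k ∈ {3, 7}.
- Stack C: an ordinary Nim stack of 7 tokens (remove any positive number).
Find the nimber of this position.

Stack A is a plain Nim stack of size 1, so its Grundy value is 1.
Grundy values for stack B (subtraction set {3, 7}):
g(0) = mex{} = 0
g(1) = mex{} = 0
g(2) = mex{} = 0
g(3) = mex{0} = 1
g(4) = mex{0} = 1
g(5) = mex{0} = 1
g(6) = mex{1} = 0
g(7) = mex{0,1} = 2
g(8) = mex{0,1} = 2
g(9) = mex{0} = 1
g(10) = mex{1,2} = 0
g(11) = mex{1,2} = 0
g(12) = mex{1} = 0
g(13) = mex{0} = 1
So g(13) = 1.
Stack C is a plain Nim stack of size 7, so its Grundy value is 7.
The value of a disjunctive sum is the nim-sum of the parts.
Combined value = 1 XOR 1 XOR 7 = 7.

7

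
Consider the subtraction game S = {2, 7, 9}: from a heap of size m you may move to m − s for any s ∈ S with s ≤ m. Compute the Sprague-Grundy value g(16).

0

Build the Grundy sequence with g(k) = mex{g(k−s) : s ∈ {2, 7, 9}, s ≤ k}:
k:     0  1  2  3  4  5  6  7  8  9 10 11 12 13 14 15 16
g(k):  0  0  1  1  0  0  1  1  2  2  3  3  2  2  3  0  0
So g(16) = 0.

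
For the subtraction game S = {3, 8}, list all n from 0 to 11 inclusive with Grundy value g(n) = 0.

0, 1, 2, 6, 7, 11

Compute g(0), g(1), … for moves {3, 8}:
k:     0  1  2  3  4  5  6  7  8  9 10 11
g(k):  0  0  0  1  1  1  0  0  2  1  1  0
The P-positions (g = 0) in 0..11 are 0, 1, 2, 6, 7, 11.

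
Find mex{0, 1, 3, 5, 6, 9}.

2

The values 0, 1 are all present; 2 is the first non-negative integer missing from the set.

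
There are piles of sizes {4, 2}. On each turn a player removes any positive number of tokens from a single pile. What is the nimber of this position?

Bitwise XOR of the heap sizes:
  100  (4)
  010  (2)
  ---
  110  (6)

6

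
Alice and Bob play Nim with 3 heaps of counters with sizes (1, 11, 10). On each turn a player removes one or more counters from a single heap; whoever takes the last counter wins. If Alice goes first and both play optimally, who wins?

Bob wins

Compute the nim-sum pairwise:
1 ⊕ 11 = 10
10 ⊕ 10 = 0
The nim-sum is 0, so this is a P-position: the player to move is in a losing position under optimal play; Alice is about to move from it and so loses — Bob wins.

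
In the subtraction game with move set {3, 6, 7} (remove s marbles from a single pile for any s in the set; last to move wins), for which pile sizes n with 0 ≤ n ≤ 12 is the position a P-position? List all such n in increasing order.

0, 1, 2, 10, 11, 12

Compute g(0), g(1), … for moves {3, 6, 7}:
g(0) = mex{} = 0
g(1) = mex{} = 0
g(2) = mex{} = 0
g(3) = mex{0} = 1
g(4) = mex{0} = 1
g(5) = mex{0} = 1
g(6) = mex{0,1} = 2
g(7) = mex{0,1} = 2
g(8) = mex{0,1} = 2
g(9) = mex{0,1,2} = 3
g(10) = mex{1,2} = 0
g(11) = mex{1,2} = 0
g(12) = mex{1,2,3} = 0
The P-positions (g = 0) in 0..12 are 0, 1, 2, 10, 11, 12.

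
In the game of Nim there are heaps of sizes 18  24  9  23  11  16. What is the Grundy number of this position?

15

Write each in binary and XOR column by column:
  10010  (18)
  11000  (24)
  01001  (9)
  10111  (23)
  01011  (11)
  10000  (16)
  -----
  01111  (15)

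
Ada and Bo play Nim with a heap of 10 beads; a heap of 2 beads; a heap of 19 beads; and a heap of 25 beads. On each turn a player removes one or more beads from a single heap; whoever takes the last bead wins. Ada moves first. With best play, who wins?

Bitwise XOR of the heap sizes:
  01010  (10)
  00010  (2)
  10011  (19)
  11001  (25)
  -----
  00010  (2)
The nim-sum is 2 ≠ 0, so this is an N-position: the player to move can win; Ada has a winning move.

Ada wins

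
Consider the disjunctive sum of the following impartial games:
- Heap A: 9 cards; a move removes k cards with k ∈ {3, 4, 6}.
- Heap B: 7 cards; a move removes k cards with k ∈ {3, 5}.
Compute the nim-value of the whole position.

2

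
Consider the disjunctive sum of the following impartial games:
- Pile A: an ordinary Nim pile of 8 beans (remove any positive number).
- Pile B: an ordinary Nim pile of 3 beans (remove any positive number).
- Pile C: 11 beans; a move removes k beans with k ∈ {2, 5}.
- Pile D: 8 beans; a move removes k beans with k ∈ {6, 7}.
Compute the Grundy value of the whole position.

10

Pile A is a plain Nim pile of size 8, so its Grundy value is 8.
Pile B is a plain Nim pile of size 3, so its Grundy value is 3.
For pile C, compute g(0), g(1), … with moves {2, 5}:
g(0) = mex{} = 0
g(1) = mex{} = 0
g(2) = mex{0} = 1
g(3) = mex{0} = 1
g(4) = mex{1} = 0
g(5) = mex{0,1} = 2
g(6) = mex{0} = 1
g(7) = mex{1,2} = 0
g(8) = mex{1} = 0
g(9) = mex{0} = 1
g(10) = mex{0,2} = 1
g(11) = mex{1} = 0
So g(11) = 0.
Build the Grundy sequence for pile D with g(k) = mex{g(k−s) : s ∈ {6, 7}, s ≤ k}:
k:     0  1  2  3  4  5  6  7  8
g(k):  0  0  0  0  0  0  1  1  1
So g(8) = 1.
By the Sprague-Grundy theorem, the Grundy value of a sum of independent games is the XOR of the component values.
Combined value = 8 XOR 3 XOR 0 XOR 1 = 10.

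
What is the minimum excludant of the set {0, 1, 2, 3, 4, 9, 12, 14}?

5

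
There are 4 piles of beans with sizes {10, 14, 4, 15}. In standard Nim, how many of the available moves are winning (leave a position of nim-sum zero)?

3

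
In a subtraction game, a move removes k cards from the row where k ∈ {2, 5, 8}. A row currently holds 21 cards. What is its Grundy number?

Build the Grundy sequence with g(k) = mex{g(k−s) : s ∈ {2, 5, 8}, s ≤ k}:
k:     0  1  2  3  4  5  6  7  8  9 10 11 12 13 14 15 16 17 18 19 20 21
g(k):  0  0  1  1  0  2  1  0  2  1  0  0  1  1  0  2  1  0  2  1  0  0
So g(21) = 0.

0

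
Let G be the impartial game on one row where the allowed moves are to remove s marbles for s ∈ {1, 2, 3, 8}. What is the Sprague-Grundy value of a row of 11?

2

Compute g(0), g(1), … for moves {1, 2, 3, 8}:
k:     0  1  2  3  4  5  6  7  8  9 10 11
g(k):  0  1  2  3  0  1  2  3  4  0  1  2
So g(11) = 2.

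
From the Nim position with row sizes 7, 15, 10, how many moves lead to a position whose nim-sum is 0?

3

Bitwise XOR of the heap sizes:
  0111  (7)
  1111  (15)
  1010  (10)
  ----
  0010  (2)
The overall nim-sum is X = 2. A row of size p has a winning move iff p XOR X < p (reduce it to p XOR X).
  7: 7 XOR 2 = 5 < 7 — winning move (to 5).
  15: 15 XOR 2 = 13 < 15 — winning move (to 13).
  10: 10 XOR 2 = 8 < 10 — winning move (to 8).
That gives 3 winning moves.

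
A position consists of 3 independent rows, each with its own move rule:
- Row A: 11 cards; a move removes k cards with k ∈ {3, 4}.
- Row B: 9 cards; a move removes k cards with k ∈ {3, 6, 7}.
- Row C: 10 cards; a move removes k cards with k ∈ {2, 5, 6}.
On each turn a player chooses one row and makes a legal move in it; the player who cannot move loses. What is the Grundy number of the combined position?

Build the Grundy sequence for row A with g(k) = mex{g(k−s) : s ∈ {3, 4}, s ≤ k}:
k:     0  1  2  3  4  5  6  7  8  9 10 11
g(k):  0  0  0  1  1  1  2  0  0  0  1  1
So g(11) = 1.
For row B, compute g(0), g(1), … with moves {3, 6, 7}:
k:     0  1  2  3  4  5  6  7  8  9
g(k):  0  0  0  1  1  1  2  2  2  3
So g(9) = 3.
For row C, compute g(0), g(1), … with moves {2, 5, 6}:
k:     0  1  2  3  4  5  6  7  8  9 10
g(k):  0  0  1  1  0  2  1  3  0  2  1
So g(10) = 1.
The value of a disjunctive sum is the nim-sum of the parts.
Combined value = 1 XOR 3 XOR 1 = 3.

3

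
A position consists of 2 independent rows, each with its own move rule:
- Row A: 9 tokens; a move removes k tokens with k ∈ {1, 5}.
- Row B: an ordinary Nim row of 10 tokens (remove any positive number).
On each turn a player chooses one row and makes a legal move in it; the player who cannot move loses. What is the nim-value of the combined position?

For row A, compute g(0), g(1), … with moves {1, 5}:
g(0) = mex{} = 0
g(1) = mex{0} = 1
g(2) = mex{1} = 0
g(3) = mex{0} = 1
g(4) = mex{1} = 0
g(5) = mex{0} = 1
g(6) = mex{1} = 0
g(7) = mex{0} = 1
g(8) = mex{1} = 0
g(9) = mex{0} = 1
So g(9) = 1.
Row B is a plain Nim row of size 10, so its Grundy value is 10.
By the Sprague-Grundy theorem, the Grundy value of a sum of independent games is the XOR of the component values.
Combined value = 1 XOR 10 = 11.

11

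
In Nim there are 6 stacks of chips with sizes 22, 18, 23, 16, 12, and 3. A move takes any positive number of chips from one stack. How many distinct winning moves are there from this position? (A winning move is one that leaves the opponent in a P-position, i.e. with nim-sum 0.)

1

Bitwise XOR of the heap sizes:
  10110  (22)
  10010  (18)
  10111  (23)
  10000  (16)
  01100  (12)
  00011  (3)
  -----
  01100  (12)
The overall nim-sum is X = 12. A stack of size p has a winning move iff p XOR X < p (reduce it to p XOR X).
  22: 22 XOR 12 = 26 ≥ 22 — no move.
  18: 18 XOR 12 = 30 ≥ 18 — no move.
  23: 23 XOR 12 = 27 ≥ 23 — no move.
  16: 16 XOR 12 = 28 ≥ 16 — no move.
  12: 12 XOR 12 = 0 < 12 — winning move (to 0).
  3: 3 XOR 12 = 15 ≥ 3 — no move.
That gives 1 winning move.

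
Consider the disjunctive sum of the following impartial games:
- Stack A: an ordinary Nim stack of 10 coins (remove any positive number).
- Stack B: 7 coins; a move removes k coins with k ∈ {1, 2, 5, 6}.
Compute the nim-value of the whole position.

Stack A is a plain Nim stack of size 10, so its Grundy value is 10.
For stack B, compute g(0), g(1), … with moves {1, 2, 5, 6}:
g(0) = mex{} = 0
g(1) = mex{0} = 1
g(2) = mex{0,1} = 2
g(3) = mex{1,2} = 0
g(4) = mex{0,2} = 1
g(5) = mex{0,1} = 2
g(6) = mex{0,1,2} = 3
g(7) = mex{1,2,3} = 0
So g(7) = 0.
The value of a disjunctive sum is the nim-sum of the parts.
Combined value = 10 ⊕ 0 = 10.

10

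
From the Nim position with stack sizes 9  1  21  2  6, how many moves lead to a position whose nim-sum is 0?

Write each in binary and XOR column by column:
  01001  (9)
  00001  (1)
  10101  (21)
  00010  (2)
  00110  (6)
  -----
  11001  (25)
The overall nim-sum is X = 25. A stack of size p has a winning move iff p XOR X < p (reduce it to p XOR X).
  9: 9 XOR 25 = 16 ≥ 9 — no move.
  1: 1 XOR 25 = 24 ≥ 1 — no move.
  21: 21 XOR 25 = 12 < 21 — winning move (to 12).
  2: 2 XOR 25 = 27 ≥ 2 — no move.
  6: 6 XOR 25 = 31 ≥ 6 — no move.
That gives 1 winning move.

1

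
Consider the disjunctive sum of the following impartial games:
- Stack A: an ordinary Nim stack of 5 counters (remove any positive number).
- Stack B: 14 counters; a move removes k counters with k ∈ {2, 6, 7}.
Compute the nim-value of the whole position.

Stack A is a plain Nim stack of size 5, so its Grundy value is 5.
Build the Grundy sequence for stack B with g(k) = mex{g(k−s) : s ∈ {2, 6, 7}, s ≤ k}:
g(0) = mex{} = 0
g(1) = mex{} = 0
g(2) = mex{0} = 1
g(3) = mex{0} = 1
g(4) = mex{1} = 0
g(5) = mex{1} = 0
g(6) = mex{0} = 1
g(7) = mex{0} = 1
g(8) = mex{0,1} = 2
g(9) = mex{1} = 0
g(10) = mex{0,1,2} = 3
g(11) = mex{0} = 1
g(12) = mex{0,1,3} = 2
g(13) = mex{1} = 0
g(14) = mex{1,2} = 0
So g(14) = 0.
By the Sprague-Grundy theorem, the Grundy value of a sum of independent games is the XOR of the component values.
Combined value = 5 ⊕ 0 = 5.

5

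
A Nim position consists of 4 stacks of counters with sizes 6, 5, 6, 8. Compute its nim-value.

13

Write each in binary and XOR column by column:
  0110  (6)
  0101  (5)
  0110  (6)
  1000  (8)
  ----
  1101  (13)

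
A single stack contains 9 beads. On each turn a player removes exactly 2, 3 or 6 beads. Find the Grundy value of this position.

Grundy values for subtraction set {2, 3, 6}:
g(0) = mex{} = 0
g(1) = mex{} = 0
g(2) = mex{0} = 1
g(3) = mex{0} = 1
g(4) = mex{0,1} = 2
g(5) = mex{1} = 0
g(6) = mex{0,1,2} = 3
g(7) = mex{0,2} = 1
g(8) = mex{0,1,3} = 2
g(9) = mex{1,3} = 0
So g(9) = 0.

0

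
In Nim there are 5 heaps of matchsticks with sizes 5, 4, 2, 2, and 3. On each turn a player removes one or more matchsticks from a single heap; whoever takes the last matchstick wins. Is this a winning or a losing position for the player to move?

Compute the nim-sum pairwise:
5 ⊕ 4 = 1
1 ⊕ 2 = 3
3 ⊕ 2 = 1
1 ⊕ 3 = 2
The nim-sum is 2 ≠ 0, so this is an N-position: the player to move can win.

Winning position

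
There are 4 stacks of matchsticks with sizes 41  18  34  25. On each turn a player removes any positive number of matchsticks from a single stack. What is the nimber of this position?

0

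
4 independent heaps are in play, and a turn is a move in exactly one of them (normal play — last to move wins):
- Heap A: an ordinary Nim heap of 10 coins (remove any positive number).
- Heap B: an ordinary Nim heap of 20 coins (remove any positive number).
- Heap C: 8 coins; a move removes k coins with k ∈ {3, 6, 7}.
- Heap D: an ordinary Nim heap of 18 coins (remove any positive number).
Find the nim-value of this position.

Heap A is a plain Nim heap of size 10, so its Grundy value is 10.
Heap B is a plain Nim heap of size 20, so its Grundy value is 20.
Grundy values for heap C (subtraction set {3, 6, 7}):
g(0) = mex{} = 0
g(1) = mex{} = 0
g(2) = mex{} = 0
g(3) = mex{0} = 1
g(4) = mex{0} = 1
g(5) = mex{0} = 1
g(6) = mex{0,1} = 2
g(7) = mex{0,1} = 2
g(8) = mex{0,1} = 2
So g(8) = 2.
Heap D is a plain Nim heap of size 18, so its Grundy value is 18.
The value of a disjunctive sum is the nim-sum of the parts.
Combined value = 10 XOR 20 XOR 2 XOR 18 = 14.

14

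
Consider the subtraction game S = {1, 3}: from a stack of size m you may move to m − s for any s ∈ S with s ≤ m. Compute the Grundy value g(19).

Build the Grundy sequence with g(k) = mex{g(k−s) : s ∈ {1, 3}, s ≤ k}:
k:     0  1  2  3  4  5  6  7  8  9 10 11 12 13 14 15 16 17 18 19
g(k):  0  1  0  1  0  1  0  1  0  1  0  1  0  1  0  1  0  1  0  1
So g(19) = 1.

1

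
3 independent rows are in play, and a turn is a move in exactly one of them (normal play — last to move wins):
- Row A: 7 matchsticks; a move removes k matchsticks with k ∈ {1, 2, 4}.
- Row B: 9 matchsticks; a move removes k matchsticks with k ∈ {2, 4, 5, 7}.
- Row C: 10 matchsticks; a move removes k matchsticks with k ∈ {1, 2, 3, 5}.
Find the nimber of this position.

3

Grundy values for row A (subtraction set {1, 2, 4}):
k:     0  1  2  3  4  5  6  7
g(k):  0  1  2  0  1  2  0  1
So g(7) = 1.
Grundy values for row B (subtraction set {2, 4, 5, 7}):
k:     0  1  2  3  4  5  6  7  8  9
g(k):  0  0  1  1  2  2  3  3  4  0
So g(9) = 0.
Grundy values for row C (subtraction set {1, 2, 3, 5}):
g(0) = mex{} = 0
g(1) = mex{0} = 1
g(2) = mex{0,1} = 2
g(3) = mex{0,1,2} = 3
g(4) = mex{1,2,3} = 0
g(5) = mex{0,2,3} = 1
g(6) = mex{0,1,3} = 2
g(7) = mex{0,1,2} = 3
g(8) = mex{1,2,3} = 0
g(9) = mex{0,2,3} = 1
g(10) = mex{0,1,3} = 2
So g(10) = 2.
The value of a disjunctive sum is the nim-sum of the parts.
Combined value = 1 XOR 0 XOR 2 = 3.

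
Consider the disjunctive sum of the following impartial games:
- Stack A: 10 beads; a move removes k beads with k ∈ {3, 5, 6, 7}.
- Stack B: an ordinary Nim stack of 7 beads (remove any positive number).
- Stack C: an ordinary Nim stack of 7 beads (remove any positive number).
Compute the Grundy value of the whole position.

Build the Grundy sequence for stack A with g(k) = mex{g(k−s) : s ∈ {3, 5, 6, 7}, s ≤ k}:
k:     0  1  2  3  4  5  6  7  8  9 10
g(k):  0  0  0  1  1  1  2  2  2  3  0
So g(10) = 0.
Stack B is a plain Nim stack of size 7, so its Grundy value is 7.
Stack C is a plain Nim stack of size 7, so its Grundy value is 7.
The value of a disjunctive sum is the nim-sum of the parts.
Combined value = 0 XOR 7 XOR 7 = 0.

0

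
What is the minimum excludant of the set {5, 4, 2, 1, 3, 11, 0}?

The values 0, 1, 2, 3, 4, 5 are all present; 6 is the first non-negative integer missing from the set.

6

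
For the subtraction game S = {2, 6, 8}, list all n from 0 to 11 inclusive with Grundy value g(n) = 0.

Grundy values for subtraction set {2, 6, 8}:
g(0) = mex{} = 0
g(1) = mex{} = 0
g(2) = mex{0} = 1
g(3) = mex{0} = 1
g(4) = mex{1} = 0
g(5) = mex{1} = 0
g(6) = mex{0} = 1
g(7) = mex{0} = 1
g(8) = mex{0,1} = 2
g(9) = mex{0,1} = 2
g(10) = mex{0,1,2} = 3
g(11) = mex{0,1,2} = 3
The P-positions (g = 0) in 0..11 are 0, 1, 4, 5.

0, 1, 4, 5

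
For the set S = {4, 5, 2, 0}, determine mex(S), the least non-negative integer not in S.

1

0 is in the set but 1 is not, so the mex is 1.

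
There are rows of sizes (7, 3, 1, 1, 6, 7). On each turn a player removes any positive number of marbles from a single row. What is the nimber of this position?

5

Compute the nim-sum pairwise:
7 XOR 3 = 4
4 XOR 1 = 5
5 XOR 1 = 4
4 XOR 6 = 2
2 XOR 7 = 5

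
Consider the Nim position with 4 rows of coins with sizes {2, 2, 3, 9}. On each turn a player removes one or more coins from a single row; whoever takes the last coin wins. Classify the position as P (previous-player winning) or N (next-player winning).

N-position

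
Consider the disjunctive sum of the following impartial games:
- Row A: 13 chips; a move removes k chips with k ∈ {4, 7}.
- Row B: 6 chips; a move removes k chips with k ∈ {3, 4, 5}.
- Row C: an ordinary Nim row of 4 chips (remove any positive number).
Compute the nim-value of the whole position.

6

Grundy values for row A (subtraction set {4, 7}):
g(0) = mex{} = 0
g(1) = mex{} = 0
g(2) = mex{} = 0
g(3) = mex{} = 0
g(4) = mex{0} = 1
g(5) = mex{0} = 1
g(6) = mex{0} = 1
g(7) = mex{0} = 1
g(8) = mex{0,1} = 2
g(9) = mex{0,1} = 2
g(10) = mex{0,1} = 2
g(11) = mex{1} = 0
g(12) = mex{1,2} = 0
g(13) = mex{1,2} = 0
So g(13) = 0.
Build the Grundy sequence for row B with g(k) = mex{g(k−s) : s ∈ {3, 4, 5}, s ≤ k}:
g(0) = mex{} = 0
g(1) = mex{} = 0
g(2) = mex{} = 0
g(3) = mex{0} = 1
g(4) = mex{0} = 1
g(5) = mex{0} = 1
g(6) = mex{0,1} = 2
So g(6) = 2.
Row C is a plain Nim row of size 4, so its Grundy value is 4.
The value of a disjunctive sum is the nim-sum of the parts.
Combined value = 0 XOR 2 XOR 4 = 6.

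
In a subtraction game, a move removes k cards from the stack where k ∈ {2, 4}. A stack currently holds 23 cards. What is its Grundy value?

Grundy values for subtraction set {2, 4}:
k:     0  1  2  3  4  5  6  7  8  9 10 11 12 13 14 15 16 17 18 19 20 21 22 23
g(k):  0  0  1  1  2  2  0  0  1  1  2  2  0  0  1  1  2  2  0  0  1  1  2  2
So g(23) = 2.

2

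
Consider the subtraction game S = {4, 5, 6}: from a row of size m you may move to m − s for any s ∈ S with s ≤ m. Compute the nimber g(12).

Grundy values for subtraction set {4, 5, 6}:
k:     0  1  2  3  4  5  6  7  8  9 10 11 12
g(k):  0  0  0  0  1  1  1  1  2  2  0  0  0
So g(12) = 0.

0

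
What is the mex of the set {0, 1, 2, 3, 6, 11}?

The values 0, 1, 2, 3 are all present; 4 is the first non-negative integer missing from the set.

4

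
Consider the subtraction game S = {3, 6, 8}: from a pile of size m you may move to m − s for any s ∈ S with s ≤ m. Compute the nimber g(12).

0

Grundy values for subtraction set {3, 6, 8}:
k:     0  1  2  3  4  5  6  7  8  9 10 11 12
g(k):  0  0  0  1  1  1  2  2  2  3  3  0  0
So g(12) = 0.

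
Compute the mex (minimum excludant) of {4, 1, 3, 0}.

The values 0, 1 are all present; 2 is the first non-negative integer missing from the set.

2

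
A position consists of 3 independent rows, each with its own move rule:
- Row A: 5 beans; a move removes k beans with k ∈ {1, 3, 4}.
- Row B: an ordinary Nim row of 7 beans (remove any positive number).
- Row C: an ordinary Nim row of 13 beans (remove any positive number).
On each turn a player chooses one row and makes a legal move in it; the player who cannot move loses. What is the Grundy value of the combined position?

9

For row A, compute g(0), g(1), … with moves {1, 3, 4}:
k:     0  1  2  3  4  5
g(k):  0  1  0  1  2  3
So g(5) = 3.
Row B is a plain Nim row of size 7, so its Grundy value is 7.
Row C is a plain Nim row of size 13, so its Grundy value is 13.
By the Sprague-Grundy theorem, the Grundy value of a sum of independent games is the XOR of the component values.
Combined value = 3 ⊕ 7 ⊕ 13 = 9.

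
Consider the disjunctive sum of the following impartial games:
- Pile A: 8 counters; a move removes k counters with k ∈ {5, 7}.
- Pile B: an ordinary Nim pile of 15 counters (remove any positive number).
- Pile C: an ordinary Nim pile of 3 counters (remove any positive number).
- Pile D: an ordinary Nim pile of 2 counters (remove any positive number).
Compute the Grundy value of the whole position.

15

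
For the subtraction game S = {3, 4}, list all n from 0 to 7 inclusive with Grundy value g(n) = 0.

0, 1, 2, 7

Compute g(0), g(1), … for moves {3, 4}:
k:     0  1  2  3  4  5  6  7
g(k):  0  0  0  1  1  1  2  0
The P-positions (g = 0) in 0..7 are 0, 1, 2, 7.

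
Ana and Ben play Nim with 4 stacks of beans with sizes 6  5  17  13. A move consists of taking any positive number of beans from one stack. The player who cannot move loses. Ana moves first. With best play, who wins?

Ana wins

In binary:
  00110  (6)
  00101  (5)
  10001  (17)
  01101  (13)
  -----
  11111  (31)
The nim-sum is 31 ≠ 0, so this is an N-position: the player to move can win; Ana has a winning move.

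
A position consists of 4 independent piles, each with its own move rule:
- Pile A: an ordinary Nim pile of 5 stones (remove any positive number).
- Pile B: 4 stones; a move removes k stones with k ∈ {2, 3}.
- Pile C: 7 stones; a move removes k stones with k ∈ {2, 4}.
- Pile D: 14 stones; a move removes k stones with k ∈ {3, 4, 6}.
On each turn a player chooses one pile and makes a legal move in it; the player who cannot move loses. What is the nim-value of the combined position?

6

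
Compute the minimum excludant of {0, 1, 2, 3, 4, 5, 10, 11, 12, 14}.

6

The values 0, 1, 2, 3, 4, 5 are all present; 6 is the first non-negative integer missing from the set.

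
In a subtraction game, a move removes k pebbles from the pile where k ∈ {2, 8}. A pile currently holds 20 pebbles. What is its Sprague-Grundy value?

0

Grundy values for subtraction set {2, 8}:
k:     0  1  2  3  4  5  6  7  8  9 10 11 12 13 14 15 16 17 18 19 20
g(k):  0  0  1  1  0  0  1  1  2  2  0  0  1  1  0  0  1  1  2  2  0
So g(20) = 0.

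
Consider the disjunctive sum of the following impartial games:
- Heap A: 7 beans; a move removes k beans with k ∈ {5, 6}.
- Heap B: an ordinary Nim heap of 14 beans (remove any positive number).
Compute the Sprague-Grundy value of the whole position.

For heap A, compute g(0), g(1), … with moves {5, 6}:
k:     0  1  2  3  4  5  6  7
g(k):  0  0  0  0  0  1  1  1
So g(7) = 1.
Heap B is a plain Nim heap of size 14, so its Grundy value is 14.
The value of a disjunctive sum is the nim-sum of the parts.
Combined value = 1 XOR 14 = 15.

15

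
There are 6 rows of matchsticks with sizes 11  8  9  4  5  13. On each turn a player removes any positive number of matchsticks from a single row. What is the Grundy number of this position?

In binary:
  1011  (11)
  1000  (8)
  1001  (9)
  0100  (4)
  0101  (5)
  1101  (13)
  ----
  0110  (6)

6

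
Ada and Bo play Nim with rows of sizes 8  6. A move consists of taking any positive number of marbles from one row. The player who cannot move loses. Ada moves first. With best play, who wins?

Bitwise XOR of the heap sizes:
  1000  (8)
  0110  (6)
  ----
  1110  (14)
The nim-sum is 14 ≠ 0, so this is an N-position: the player to move can win; Ada has a winning move.

Ada wins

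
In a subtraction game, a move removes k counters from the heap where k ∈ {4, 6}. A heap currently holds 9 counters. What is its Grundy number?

2

Compute g(0), g(1), … for moves {4, 6}:
g(0) = mex{} = 0
g(1) = mex{} = 0
g(2) = mex{} = 0
g(3) = mex{} = 0
g(4) = mex{0} = 1
g(5) = mex{0} = 1
g(6) = mex{0} = 1
g(7) = mex{0} = 1
g(8) = mex{0,1} = 2
g(9) = mex{0,1} = 2
So g(9) = 2.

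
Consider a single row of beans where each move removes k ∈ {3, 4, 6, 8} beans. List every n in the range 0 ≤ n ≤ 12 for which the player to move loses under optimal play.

0, 1, 2, 11, 12

Grundy values for subtraction set {3, 4, 6, 8}:
k:     0  1  2  3  4  5  6  7  8  9 10 11 12
g(k):  0  0  0  1  1  1  2  2  2  3  3  0  0
The P-positions (g = 0) in 0..12 are 0, 1, 2, 11, 12.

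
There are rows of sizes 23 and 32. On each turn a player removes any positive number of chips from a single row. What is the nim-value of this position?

Bitwise XOR of the heap sizes:
  010111  (23)
  100000  (32)
  ------
  110111  (55)

55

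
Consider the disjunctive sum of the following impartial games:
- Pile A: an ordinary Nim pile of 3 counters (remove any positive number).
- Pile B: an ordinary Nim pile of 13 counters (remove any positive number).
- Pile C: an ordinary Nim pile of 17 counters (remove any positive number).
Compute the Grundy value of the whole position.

Pile A is a plain Nim pile of size 3, so its Grundy value is 3.
Pile B is a plain Nim pile of size 13, so its Grundy value is 13.
Pile C is a plain Nim pile of size 17, so its Grundy value is 17.
The value of a disjunctive sum is the nim-sum of the parts.
Combined value = 3 ⊕ 13 ⊕ 17 = 31.

31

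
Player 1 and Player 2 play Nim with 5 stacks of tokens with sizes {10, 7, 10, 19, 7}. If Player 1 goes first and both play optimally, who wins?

Compute the nim-sum pairwise:
10 XOR 7 = 13
13 XOR 10 = 7
7 XOR 19 = 20
20 XOR 7 = 19
The nim-sum is 19 ≠ 0, so this is an N-position: the player to move can win; Player 1 has a winning move.

Player 1 wins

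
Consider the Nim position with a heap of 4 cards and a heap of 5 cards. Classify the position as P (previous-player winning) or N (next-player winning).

N-position

Write each in binary and XOR column by column:
  100  (4)
  101  (5)
  ---
  001  (1)
The nim-sum is 1 ≠ 0, so this is an N-position: the player to move can win.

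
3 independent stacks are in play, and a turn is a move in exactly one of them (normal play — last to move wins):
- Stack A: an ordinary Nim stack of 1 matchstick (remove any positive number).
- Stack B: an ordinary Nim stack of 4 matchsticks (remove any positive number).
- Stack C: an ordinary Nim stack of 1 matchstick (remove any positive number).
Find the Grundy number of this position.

4

Stack A is a plain Nim stack of size 1, so its Grundy value is 1.
Stack B is a plain Nim stack of size 4, so its Grundy value is 4.
Stack C is a plain Nim stack of size 1, so its Grundy value is 1.
The value of a disjunctive sum is the nim-sum of the parts.
Combined value = 1 ⊕ 4 ⊕ 1 = 4.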